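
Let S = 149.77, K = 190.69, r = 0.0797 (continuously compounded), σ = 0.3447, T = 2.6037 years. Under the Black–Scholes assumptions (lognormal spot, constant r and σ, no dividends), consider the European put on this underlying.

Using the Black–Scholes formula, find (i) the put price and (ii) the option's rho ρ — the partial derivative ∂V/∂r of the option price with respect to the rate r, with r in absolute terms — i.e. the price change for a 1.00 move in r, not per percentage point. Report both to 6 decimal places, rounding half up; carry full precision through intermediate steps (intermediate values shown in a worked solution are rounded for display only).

σ√T = 0.3447·√2.6037 = 0.556207
d₁ = (ln(S/K) + (r+σ²/2)T) / (σ√T) = (ln(149.77/190.69) + (0.0797+0.3447²/2)·2.6037) / 0.556207 = (-0.241548 + 0.362198) / 0.556207 = 0.216915
d₂ = d₁ − σ√T = 0.216915 − 0.556207 = -0.339292
e^{−rT} = e^{−0.0797·2.6037} = 0.812601
N(−d₁) = 0.414137,  N(−d₂) = 0.632805
Put price V = K·e^{−rT}·N(−d₂) − S·N(−d₁) = 98.056262 − 62.025321 = 36.030941
ρ = −K·T·e^{−rT}·N(−d₂) = -255.309090

price = 36.030941
ρ = -255.309090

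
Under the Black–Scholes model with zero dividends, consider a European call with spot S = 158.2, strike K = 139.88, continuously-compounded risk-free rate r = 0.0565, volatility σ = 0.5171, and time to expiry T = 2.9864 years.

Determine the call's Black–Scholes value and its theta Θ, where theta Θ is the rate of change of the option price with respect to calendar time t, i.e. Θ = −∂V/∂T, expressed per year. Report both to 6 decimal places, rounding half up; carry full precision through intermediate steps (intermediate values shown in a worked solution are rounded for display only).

price = 70.024784
Θ = -10.020455

σ√T = 0.5171·√2.9864 = 0.893611
d₁ = (ln(S/K) + (r+σ²/2)T) / (σ√T) = (ln(158.2/139.88) + (0.0565+0.5171²/2)·2.9864) / 0.893611 = (0.123075 + 0.568002) / 0.893611 = 0.773353
d₂ = d₁ − σ√T = 0.773353 − 0.893611 = -0.120258
e^{−rT} = e^{−0.0565·2.9864} = 0.844736
N(d₁) = 0.780343,  N(d₂) = 0.452140
Call price V = S·N(d₁) − K·e^{−rT}·N(d₂) = 123.450319 − 53.425535 = 70.024784
φ(d₁) = (1/√(2π))·e^{−d₁²/2} = 0.295828
Θ = −S·φ(d₁)·σ/(2√T) − r·K·e^{−rT}·N(d₂) = −7.001912 − 3.018543 = -10.020455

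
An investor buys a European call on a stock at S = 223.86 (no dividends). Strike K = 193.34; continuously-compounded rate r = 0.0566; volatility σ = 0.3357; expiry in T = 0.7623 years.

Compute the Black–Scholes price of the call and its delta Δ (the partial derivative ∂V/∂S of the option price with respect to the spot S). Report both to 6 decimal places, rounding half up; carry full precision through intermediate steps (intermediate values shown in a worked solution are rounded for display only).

price = 47.943369
Δ = 0.786352

σ√T = 0.3357·√0.7623 = 0.293099
d₁ = (ln(S/K) + (r+σ²/2)T) / (σ√T) = (ln(223.86/193.34) + (0.0566+0.3357²/2)·0.7623) / 0.293099 = (0.146571 + 0.086100) / 0.293099 = 0.793828
d₂ = d₁ − σ√T = 0.793828 − 0.293099 = 0.500729
e^{−rT} = e^{−0.0566·0.7623} = 0.957771
N(d₁) = 0.786352,  N(d₂) = 0.691719
Call price V = S·N(d₁) − K·e^{−rT}·N(d₂) = 176.032823 − 128.089454 = 47.943369
Δ = N(d₁) = 0.786352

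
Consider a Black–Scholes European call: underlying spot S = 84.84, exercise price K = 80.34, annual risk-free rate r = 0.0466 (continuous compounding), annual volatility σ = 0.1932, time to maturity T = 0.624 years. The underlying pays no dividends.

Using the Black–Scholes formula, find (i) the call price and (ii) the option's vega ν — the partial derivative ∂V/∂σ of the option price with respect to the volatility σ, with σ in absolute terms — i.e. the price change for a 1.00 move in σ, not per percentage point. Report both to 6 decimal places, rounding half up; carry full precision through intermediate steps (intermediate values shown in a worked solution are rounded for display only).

price = 9.077691
ν = 22.007276

σ√T = 0.1932·√0.624 = 0.152616
d₁ = (ln(S/K) + (r+σ²/2)T) / (σ√T) = (ln(84.84/80.34) + (0.0466+0.1932²/2)·0.624) / 0.152616 = (0.054500 + 0.040724) / 0.152616 = 0.623944
d₂ = d₁ − σ√T = 0.623944 − 0.152616 = 0.471328
e^{−rT} = e^{−0.0466·0.624} = 0.971340
N(d₁) = 0.733668,  N(d₂) = 0.681297
Call price V = S·N(d₁) − K·e^{−rT}·N(d₂) = 62.244376 − 53.166686 = 9.077691
φ(d₁) = (1/√(2π))·e^{−d₁²/2} = 0.328377
ν = S·φ(d₁)·√T = 22.007276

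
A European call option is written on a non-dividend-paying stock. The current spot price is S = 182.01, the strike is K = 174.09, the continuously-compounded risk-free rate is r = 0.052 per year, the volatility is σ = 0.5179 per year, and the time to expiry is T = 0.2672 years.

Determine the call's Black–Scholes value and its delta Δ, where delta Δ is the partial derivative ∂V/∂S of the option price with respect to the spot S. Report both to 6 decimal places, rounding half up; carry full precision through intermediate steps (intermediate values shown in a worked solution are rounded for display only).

price = 24.435658
Δ = 0.637559

σ√T = 0.5179·√0.2672 = 0.267710
d₁ = (ln(S/K) + (r+σ²/2)T) / (σ√T) = (ln(182.01/174.09) + (0.052+0.5179²/2)·0.2672) / 0.267710 = (0.044489 + 0.049729) / 0.267710 = 0.351940
d₂ = d₁ − σ√T = 0.351940 − 0.267710 = 0.084231
e^{−rT} = e^{−0.052·0.2672} = 0.986202
N(d₁) = 0.637559,  N(d₂) = 0.533563
Call price V = S·N(d₁) − K·e^{−rT}·N(d₂) = 116.042027 − 91.606370 = 24.435658
Δ = N(d₁) = 0.637559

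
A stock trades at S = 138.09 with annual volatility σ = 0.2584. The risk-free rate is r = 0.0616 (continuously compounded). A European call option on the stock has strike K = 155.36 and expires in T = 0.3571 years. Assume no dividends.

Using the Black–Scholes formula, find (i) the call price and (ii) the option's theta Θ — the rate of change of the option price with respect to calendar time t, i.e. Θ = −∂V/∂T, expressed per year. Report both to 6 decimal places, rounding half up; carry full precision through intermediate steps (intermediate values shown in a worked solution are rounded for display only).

σ√T = 0.2584·√0.3571 = 0.154414
d₁ = (ln(S/K) + (r+σ²/2)T) / (σ√T) = (ln(138.09/155.36) + (0.0616+0.2584²/2)·0.3571) / 0.154414 = (-0.117839 + 0.033919) / 0.154414 = -0.543474
d₂ = d₁ − σ√T = -0.543474 − 0.154414 = -0.697888
e^{−rT} = e^{−0.0616·0.3571} = 0.978243
N(d₁) = 0.293402,  N(d₂) = 0.242624
Call price V = S·N(d₁) − K·e^{−rT}·N(d₂) = 40.515855 − 36.873886 = 3.641969
φ(d₁) = (1/√(2π))·e^{−d₁²/2} = 0.344170
Θ = −S·φ(d₁)·σ/(2√T) − r·K·e^{−rT}·N(d₂) = −10.275488 − 2.271431 = -12.546919

price = 3.641969
Θ = -12.546919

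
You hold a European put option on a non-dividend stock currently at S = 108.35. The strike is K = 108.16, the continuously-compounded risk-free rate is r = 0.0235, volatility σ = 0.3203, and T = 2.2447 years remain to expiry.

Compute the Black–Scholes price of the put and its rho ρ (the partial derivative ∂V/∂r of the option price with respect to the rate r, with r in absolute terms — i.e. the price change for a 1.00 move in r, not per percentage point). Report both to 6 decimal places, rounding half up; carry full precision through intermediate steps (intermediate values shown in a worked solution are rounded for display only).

price = 17.253463
ρ = -126.735153

σ√T = 0.3203·√2.2447 = 0.479884
d₁ = (ln(S/K) + (r+σ²/2)T) / (σ√T) = (ln(108.35/108.16) + (0.0235+0.3203²/2)·2.2447) / 0.479884 = (0.001755 + 0.167895) / 0.479884 = 0.353523
d₂ = d₁ − σ√T = 0.353523 − 0.479884 = -0.126361
e^{−rT} = e^{−0.0235·2.2447} = 0.948617
N(−d₁) = 0.361848,  N(−d₂) = 0.550277
Put price V = K·e^{−rT}·N(−d₂) − S·N(−d₁) = 56.459729 − 39.206266 = 17.253463
ρ = −K·T·e^{−rT}·N(−d₂) = -126.735153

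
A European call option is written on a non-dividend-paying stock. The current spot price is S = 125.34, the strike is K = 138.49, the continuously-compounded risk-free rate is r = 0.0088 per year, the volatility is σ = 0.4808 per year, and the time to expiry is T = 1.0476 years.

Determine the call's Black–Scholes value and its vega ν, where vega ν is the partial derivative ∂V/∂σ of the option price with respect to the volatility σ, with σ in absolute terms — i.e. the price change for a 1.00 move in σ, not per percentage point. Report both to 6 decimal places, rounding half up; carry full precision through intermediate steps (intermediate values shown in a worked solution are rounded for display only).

price = 19.997710
ν = 51.081231

σ√T = 0.4808·√1.0476 = 0.492110
d₁ = (ln(S/K) + (r+σ²/2)T) / (σ√T) = (ln(125.34/138.49) + (0.0088+0.4808²/2)·1.0476) / 0.492110 = (-0.099768 + 0.130305) / 0.492110 = 0.062053
d₂ = d₁ − σ√T = 0.062053 − 0.492110 = -0.430057
e^{−rT} = e^{−0.0088·1.0476} = 0.990823
N(d₁) = 0.524740,  N(d₂) = 0.333577
Call price V = S·N(d₁) − K·e^{−rT}·N(d₂) = 65.770876 − 45.773165 = 19.997710
φ(d₁) = (1/√(2π))·e^{−d₁²/2} = 0.398175
ν = S·φ(d₁)·√T = 51.081231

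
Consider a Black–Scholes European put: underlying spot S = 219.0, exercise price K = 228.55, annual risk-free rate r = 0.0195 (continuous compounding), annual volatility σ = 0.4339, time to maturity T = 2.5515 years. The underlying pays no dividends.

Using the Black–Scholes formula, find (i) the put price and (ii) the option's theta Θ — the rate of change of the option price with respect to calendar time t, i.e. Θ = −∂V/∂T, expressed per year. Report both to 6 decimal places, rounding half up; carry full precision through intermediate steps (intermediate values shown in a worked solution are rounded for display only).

price = 58.385625
Θ = -8.456108

σ√T = 0.4339·√2.5515 = 0.693086
d₁ = (ln(S/K) + (r+σ²/2)T) / (σ√T) = (ln(219.0/228.55) + (0.0195+0.4339²/2)·2.5515) / 0.693086 = (-0.042683 + 0.289939) / 0.693086 = 0.356745
d₂ = d₁ − σ√T = 0.356745 − 0.693086 = -0.336341
e^{−rT} = e^{−0.0195·2.5515} = 0.951463
N(−d₁) = 0.360641,  N(−d₂) = 0.631693
Put price V = K·e^{−rT}·N(−d₂) − S·N(−d₁) = 137.366050 − 78.980424 = 58.385625
φ(d₁) = (1/√(2π))·e^{−d₁²/2} = 0.374347
Θ = −S·φ(d₁)·σ/(2√T) + r·K·e^{−rT}·N(−d₂) = −11.134746 + 2.678638 = -8.456108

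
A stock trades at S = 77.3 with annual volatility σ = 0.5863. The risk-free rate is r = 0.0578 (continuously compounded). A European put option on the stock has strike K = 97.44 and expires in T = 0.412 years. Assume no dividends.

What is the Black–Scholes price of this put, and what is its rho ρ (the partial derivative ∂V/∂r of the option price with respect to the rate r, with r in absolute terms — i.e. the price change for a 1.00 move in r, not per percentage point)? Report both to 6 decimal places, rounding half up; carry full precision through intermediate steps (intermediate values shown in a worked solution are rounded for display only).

price = 23.673931
ρ = -30.199969

σ√T = 0.5863·√0.412 = 0.376330
d₁ = (ln(S/K) + (r+σ²/2)T) / (σ√T) = (ln(77.3/97.44) + (0.0578+0.5863²/2)·0.412) / 0.376330 = (-0.231543 + 0.094626) / 0.376330 = -0.363823
d₂ = d₁ − σ√T = -0.363823 − 0.376330 = -0.740152
e^{−rT} = e^{−0.0578·0.412} = 0.976468
N(−d₁) = 0.642005,  N(−d₂) = 0.770396
Put price V = K·e^{−rT}·N(−d₂) − S·N(−d₁) = 73.300896 − 49.626966 = 23.673931
ρ = −K·T·e^{−rT}·N(−d₂) = -30.199969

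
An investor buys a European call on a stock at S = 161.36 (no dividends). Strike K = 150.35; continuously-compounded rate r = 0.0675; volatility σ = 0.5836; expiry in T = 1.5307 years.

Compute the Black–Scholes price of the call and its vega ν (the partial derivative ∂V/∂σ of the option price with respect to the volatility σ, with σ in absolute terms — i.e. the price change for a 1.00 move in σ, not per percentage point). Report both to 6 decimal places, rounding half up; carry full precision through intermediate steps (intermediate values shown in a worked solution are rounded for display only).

price = 55.896128
ν = 66.444204

σ√T = 0.5836·√1.5307 = 0.722038
d₁ = (ln(S/K) + (r+σ²/2)T) / (σ√T) = (ln(161.36/150.35) + (0.0675+0.5836²/2)·1.5307) / 0.722038 = (0.070672 + 0.363992) / 0.722038 = 0.601996
d₂ = d₁ − σ√T = 0.601996 − 0.722038 = -0.120043
e^{−rT} = e^{−0.0675·1.5307} = 0.901836
N(d₁) = 0.726411,  N(d₂) = 0.452225
Call price V = S·N(d₁) − K·e^{−rT}·N(d₂) = 117.213756 − 61.317628 = 55.896128
φ(d₁) = (1/√(2π))·e^{−d₁²/2} = 0.332825
ν = S·φ(d₁)·√T = 66.444204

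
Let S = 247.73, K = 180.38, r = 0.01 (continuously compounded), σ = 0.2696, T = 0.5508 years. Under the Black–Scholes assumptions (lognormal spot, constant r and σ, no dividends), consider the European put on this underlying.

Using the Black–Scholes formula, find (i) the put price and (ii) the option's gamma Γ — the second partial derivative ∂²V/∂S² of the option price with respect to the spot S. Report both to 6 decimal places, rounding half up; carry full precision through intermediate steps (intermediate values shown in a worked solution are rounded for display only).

price = 0.946694
Γ = 0.001855

σ√T = 0.2696·√0.5508 = 0.200086
d₁ = (ln(S/K) + (r+σ²/2)T) / (σ√T) = (ln(247.73/180.38) + (0.01+0.2696²/2)·0.5508) / 0.200086 = (0.317274 + 0.025525) / 0.200086 = 1.713257
d₂ = d₁ − σ√T = 1.713257 − 0.200086 = 1.513171
e^{−rT} = e^{−0.01·0.5508} = 0.994507
N(−d₁) = 0.043333,  N(−d₂) = 0.065118
Put price V = K·e^{−rT}·N(−d₂) − S·N(−d₁) = 11.681481 − 10.734786 = 0.946694
φ(d₁) = (1/√(2π))·e^{−d₁²/2} = 0.091945
Γ = φ(d₁) / (S·σ·√T) = 0.001855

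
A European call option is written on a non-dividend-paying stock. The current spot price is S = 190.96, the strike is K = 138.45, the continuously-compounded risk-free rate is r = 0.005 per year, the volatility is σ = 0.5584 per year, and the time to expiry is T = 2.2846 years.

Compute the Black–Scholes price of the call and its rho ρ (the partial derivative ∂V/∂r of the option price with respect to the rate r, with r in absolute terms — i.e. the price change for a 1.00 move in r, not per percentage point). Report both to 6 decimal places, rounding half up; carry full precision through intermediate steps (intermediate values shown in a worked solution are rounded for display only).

price = 84.474419
ρ = 152.925893

σ√T = 0.5584·√2.2846 = 0.844016
d₁ = (ln(S/K) + (r+σ²/2)T) / (σ√T) = (ln(190.96/138.45) + (0.005+0.5584²/2)·2.2846) / 0.844016 = (0.321555 + 0.367604) / 0.844016 = 0.816524
d₂ = d₁ − σ√T = 0.816524 − 0.844016 = -0.027492
e^{−rT} = e^{−0.005·2.2846} = 0.988642
N(d₁) = 0.792900,  N(d₂) = 0.489034
Call price V = S·N(d₁) − K·e^{−rT}·N(d₂) = 151.412130 − 66.937711 = 84.474419
ρ = K·T·e^{−rT}·N(d₂) = 152.925893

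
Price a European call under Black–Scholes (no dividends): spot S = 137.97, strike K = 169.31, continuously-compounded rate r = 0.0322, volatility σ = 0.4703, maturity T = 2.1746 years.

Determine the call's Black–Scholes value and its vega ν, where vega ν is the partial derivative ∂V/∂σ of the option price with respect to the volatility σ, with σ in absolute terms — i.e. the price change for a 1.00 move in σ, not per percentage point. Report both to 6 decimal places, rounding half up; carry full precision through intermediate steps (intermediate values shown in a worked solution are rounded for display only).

σ√T = 0.4703·√2.1746 = 0.693529
d₁ = (ln(S/K) + (r+σ²/2)T) / (σ√T) = (ln(137.97/169.31) + (0.0322+0.4703²/2)·2.1746) / 0.693529 = (-0.204695 + 0.310513) / 0.693529 = 0.152580
d₂ = d₁ − σ√T = 0.152580 − 0.693529 = -0.540950
e^{−rT} = e^{−0.0322·2.1746} = 0.932373
N(d₁) = 0.560635,  N(d₂) = 0.294271
Call price V = S·N(d₁) − K·e^{−rT}·N(d₂) = 77.350819 − 46.453678 = 30.897140
φ(d₁) = (1/√(2π))·e^{−d₁²/2} = 0.394325
ν = S·φ(d₁)·√T = 80.228583

price = 30.897140
ν = 80.228583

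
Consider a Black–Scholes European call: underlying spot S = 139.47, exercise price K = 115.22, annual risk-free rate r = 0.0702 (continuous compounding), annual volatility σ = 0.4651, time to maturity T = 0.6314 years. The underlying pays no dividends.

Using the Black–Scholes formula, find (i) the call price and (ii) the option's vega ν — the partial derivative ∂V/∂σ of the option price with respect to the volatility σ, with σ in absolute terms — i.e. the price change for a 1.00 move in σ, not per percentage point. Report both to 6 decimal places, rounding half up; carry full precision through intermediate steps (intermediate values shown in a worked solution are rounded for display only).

σ√T = 0.4651·√0.6314 = 0.369572
d₁ = (ln(S/K) + (r+σ²/2)T) / (σ√T) = (ln(139.47/115.22) + (0.0702+0.4651²/2)·0.6314) / 0.369572 = (0.191006 + 0.112616) / 0.369572 = 0.821551
d₂ = d₁ − σ√T = 0.821551 − 0.369572 = 0.451980
e^{−rT} = e^{−0.0702·0.6314} = 0.956644
N(d₁) = 0.794334,  N(d₂) = 0.674358
Call price V = S·N(d₁) − K·e^{−rT}·N(d₂) = 110.785741 − 74.330784 = 36.454957
φ(d₁) = (1/√(2π))·e^{−d₁²/2} = 0.284674
ν = S·φ(d₁)·√T = 31.548621

price = 36.454957
ν = 31.548621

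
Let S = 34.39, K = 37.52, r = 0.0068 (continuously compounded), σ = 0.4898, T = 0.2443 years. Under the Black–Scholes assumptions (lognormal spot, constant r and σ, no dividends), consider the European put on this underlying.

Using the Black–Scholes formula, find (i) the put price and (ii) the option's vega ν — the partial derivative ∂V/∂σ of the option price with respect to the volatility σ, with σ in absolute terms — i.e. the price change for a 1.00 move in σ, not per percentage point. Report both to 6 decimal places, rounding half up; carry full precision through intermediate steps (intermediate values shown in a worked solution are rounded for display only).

σ√T = 0.4898·√0.2443 = 0.242092
d₁ = (ln(S/K) + (r+σ²/2)T) / (σ√T) = (ln(34.39/37.52) + (0.0068+0.4898²/2)·0.2443) / 0.242092 = (-0.087108 + 0.030966) / 0.242092 = -0.231907
d₂ = d₁ − σ√T = -0.231907 − 0.242092 = -0.473999
e^{−rT} = e^{−0.0068·0.2443} = 0.998340
N(−d₁) = 0.591695,  N(−d₂) = 0.682250
Put price V = K·e^{−rT}·N(−d₂) − S·N(−d₁) = 25.555517 − 20.348384 = 5.207133
φ(d₁) = (1/√(2π))·e^{−d₁²/2} = 0.388358
ν = S·φ(d₁)·√T = 6.601242

price = 5.207133
ν = 6.601242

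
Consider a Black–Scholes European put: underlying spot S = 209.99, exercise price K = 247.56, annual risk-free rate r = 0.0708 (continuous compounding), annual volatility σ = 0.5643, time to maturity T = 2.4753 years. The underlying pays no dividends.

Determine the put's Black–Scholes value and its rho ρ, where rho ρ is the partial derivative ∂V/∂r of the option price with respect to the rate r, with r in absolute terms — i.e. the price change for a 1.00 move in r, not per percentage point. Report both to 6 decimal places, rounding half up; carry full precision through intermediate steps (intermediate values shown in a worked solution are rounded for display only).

price = 70.513857
ρ = -343.071780

σ√T = 0.5643·√2.4753 = 0.887818
d₁ = (ln(S/K) + (r+σ²/2)T) / (σ√T) = (ln(209.99/247.56) + (0.0708+0.5643²/2)·2.4753) / 0.887818 = (-0.164593 + 0.569362) / 0.887818 = 0.455914
d₂ = d₁ − σ√T = 0.455914 − 0.887818 = -0.431904
e^{−rT} = e^{−0.0708·2.4753} = 0.839246
N(−d₁) = 0.324226,  N(−d₂) = 0.667094
Put price V = K·e^{−rT}·N(−d₂) − S·N(−d₁) = 138.598061 − 68.084204 = 70.513857
ρ = −K·T·e^{−rT}·N(−d₂) = -343.071780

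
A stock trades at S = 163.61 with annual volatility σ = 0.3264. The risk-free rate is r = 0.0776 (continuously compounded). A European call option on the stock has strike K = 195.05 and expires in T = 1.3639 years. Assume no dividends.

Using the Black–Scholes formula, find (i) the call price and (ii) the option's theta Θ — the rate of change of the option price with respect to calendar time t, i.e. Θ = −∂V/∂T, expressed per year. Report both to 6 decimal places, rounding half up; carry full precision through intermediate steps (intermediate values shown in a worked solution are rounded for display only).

price = 20.125593
Θ = -13.943379

σ√T = 0.3264·√1.3639 = 0.381190
d₁ = (ln(S/K) + (r+σ²/2)T) / (σ√T) = (ln(163.61/195.05) + (0.0776+0.3264²/2)·1.3639) / 0.381190 = (-0.175770 + 0.178492) / 0.381190 = 0.007139
d₂ = d₁ − σ√T = 0.007139 − 0.381190 = -0.374051
e^{−rT} = e^{−0.0776·1.3639} = 0.899570
N(d₁) = 0.502848,  N(d₂) = 0.354183
Call price V = S·N(d₁) − K·e^{−rT}·N(d₂) = 82.270934 − 62.145340 = 20.125593
φ(d₁) = (1/√(2π))·e^{−d₁²/2} = 0.398932
Θ = −S·φ(d₁)·σ/(2√T) − r·K·e^{−rT}·N(d₂) = −9.120901 − 4.822478 = -13.943379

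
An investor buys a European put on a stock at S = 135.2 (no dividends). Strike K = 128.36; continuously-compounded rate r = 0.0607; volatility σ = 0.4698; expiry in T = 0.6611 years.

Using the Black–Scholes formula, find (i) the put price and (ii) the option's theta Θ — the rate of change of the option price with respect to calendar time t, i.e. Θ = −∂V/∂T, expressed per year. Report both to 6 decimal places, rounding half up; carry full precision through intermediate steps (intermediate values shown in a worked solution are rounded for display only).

price = 14.192007
Θ = -10.601141

σ√T = 0.4698·√0.6611 = 0.381985
d₁ = (ln(S/K) + (r+σ²/2)T) / (σ√T) = (ln(135.2/128.36) + (0.0607+0.4698²/2)·0.6611) / 0.381985 = (0.051916 + 0.113085) / 0.381985 = 0.431958
d₂ = d₁ − σ√T = 0.431958 − 0.381985 = 0.049972
e^{−rT} = e^{−0.0607·0.6611} = 0.960666
N(−d₁) = 0.332886,  N(−d₂) = 0.480072
Put price V = K·e^{−rT}·N(−d₂) − S·N(−d₁) = 59.198203 − 45.006196 = 14.192007
φ(d₁) = (1/√(2π))·e^{−d₁²/2} = 0.363407
Θ = −S·φ(d₁)·σ/(2√T) + r·K·e^{−rT}·N(−d₂) = −14.194472 + 3.593331 = -10.601141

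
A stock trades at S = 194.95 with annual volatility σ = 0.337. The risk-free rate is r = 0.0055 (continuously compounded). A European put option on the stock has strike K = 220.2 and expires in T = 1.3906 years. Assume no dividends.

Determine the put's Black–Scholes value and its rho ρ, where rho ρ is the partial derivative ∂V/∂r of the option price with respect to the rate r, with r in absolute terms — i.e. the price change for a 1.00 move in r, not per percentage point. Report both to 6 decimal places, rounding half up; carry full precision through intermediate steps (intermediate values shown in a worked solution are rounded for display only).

σ√T = 0.337·√1.3906 = 0.397403
d₁ = (ln(S/K) + (r+σ²/2)T) / (σ√T) = (ln(194.95/220.2) + (0.0055+0.337²/2)·1.3906) / 0.397403 = (-0.121793 + 0.086613) / 0.397403 = -0.088525
d₂ = d₁ − σ√T = -0.088525 − 0.397403 = -0.485928
e^{−rT} = e^{−0.0055·1.3906} = 0.992381
N(−d₁) = 0.535270,  N(−d₂) = 0.686491
Put price V = K·e^{−rT}·N(−d₂) − S·N(−d₁) = 150.013576 − 104.350981 = 45.662594
ρ = −K·T·e^{−rT}·N(−d₂) = -208.608878

price = 45.662594
ρ = -208.608878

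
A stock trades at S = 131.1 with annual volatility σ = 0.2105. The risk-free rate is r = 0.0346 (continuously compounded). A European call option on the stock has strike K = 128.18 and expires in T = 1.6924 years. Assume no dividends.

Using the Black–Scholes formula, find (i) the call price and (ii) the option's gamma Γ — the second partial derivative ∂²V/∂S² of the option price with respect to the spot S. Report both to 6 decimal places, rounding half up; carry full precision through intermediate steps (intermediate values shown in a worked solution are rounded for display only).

price = 19.419953
Γ = 0.010118

σ√T = 0.2105·√1.6924 = 0.273844
d₁ = (ln(S/K) + (r+σ²/2)T) / (σ√T) = (ln(131.1/128.18) + (0.0346+0.2105²/2)·1.6924) / 0.273844 = (0.022525 + 0.096052) / 0.273844 = 0.433010
d₂ = d₁ − σ√T = 0.433010 − 0.273844 = 0.159166
e^{−rT} = e^{−0.0346·1.6924} = 0.943124
N(d₁) = 0.667496,  N(d₂) = 0.563231
Call price V = S·N(d₁) − K·e^{−rT}·N(d₂) = 87.508748 − 68.088795 = 19.419953
φ(d₁) = (1/√(2π))·e^{−d₁²/2} = 0.363242
Γ = φ(d₁) / (S·σ·√T) = 0.010118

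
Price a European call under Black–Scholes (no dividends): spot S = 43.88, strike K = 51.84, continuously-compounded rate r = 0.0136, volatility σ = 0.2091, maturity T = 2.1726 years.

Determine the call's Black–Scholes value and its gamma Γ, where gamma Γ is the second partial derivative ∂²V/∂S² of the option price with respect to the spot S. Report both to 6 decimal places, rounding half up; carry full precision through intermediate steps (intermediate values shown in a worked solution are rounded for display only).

price = 3.100236
Γ = 0.028276

σ√T = 0.2091·√2.1726 = 0.308208
d₁ = (ln(S/K) + (r+σ²/2)T) / (σ√T) = (ln(43.88/51.84) + (0.0136+0.2091²/2)·2.1726) / 0.308208 = (-0.166703 + 0.077043) / 0.308208 = -0.290907
d₂ = d₁ − σ√T = -0.290907 − 0.308208 = -0.599115
e^{−rT} = e^{−0.0136·2.1726} = 0.970885
N(d₁) = 0.385561,  N(d₂) = 0.274548
Call price V = S·N(d₁) − K·e^{−rT}·N(d₂) = 16.918421 − 13.818185 = 3.100236
φ(d₁) = (1/√(2π))·e^{−d₁²/2} = 0.382414
Γ = φ(d₁) / (S·σ·√T) = 0.028276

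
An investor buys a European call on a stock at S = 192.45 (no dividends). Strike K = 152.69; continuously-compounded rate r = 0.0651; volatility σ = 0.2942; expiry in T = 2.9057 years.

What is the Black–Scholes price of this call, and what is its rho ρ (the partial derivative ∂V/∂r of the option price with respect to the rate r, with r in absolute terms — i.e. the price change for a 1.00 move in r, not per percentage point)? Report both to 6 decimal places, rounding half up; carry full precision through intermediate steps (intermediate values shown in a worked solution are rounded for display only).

σ√T = 0.2942·√2.9057 = 0.501497
d₁ = (ln(S/K) + (r+σ²/2)T) / (σ√T) = (ln(192.45/152.69) + (0.0651+0.2942²/2)·2.9057) / 0.501497 = (0.231427 + 0.314911) / 0.501497 = 1.089413
d₂ = d₁ − σ√T = 1.089413 − 0.501497 = 0.587917
e^{−rT} = e^{−0.0651·2.9057} = 0.827653
N(d₁) = 0.862014,  N(d₂) = 0.721706
Call price V = S·N(d₁) − K·e^{−rT}·N(d₂) = 165.894629 − 91.205125 = 74.689505
ρ = K·T·e^{−rT}·N(d₂) = 265.014731

price = 74.689505
ρ = 265.014731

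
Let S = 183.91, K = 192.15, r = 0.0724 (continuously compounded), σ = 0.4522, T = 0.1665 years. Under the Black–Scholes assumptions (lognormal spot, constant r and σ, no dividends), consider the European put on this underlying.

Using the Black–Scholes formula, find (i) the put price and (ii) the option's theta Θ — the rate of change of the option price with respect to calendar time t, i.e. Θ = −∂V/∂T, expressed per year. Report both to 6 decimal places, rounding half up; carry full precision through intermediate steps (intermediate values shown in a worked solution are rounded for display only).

σ√T = 0.4522·√0.1665 = 0.184518
d₁ = (ln(S/K) + (r+σ²/2)T) / (σ√T) = (ln(183.91/192.15) + (0.0724+0.4522²/2)·0.1665) / 0.184518 = (-0.043830 + 0.029078) / 0.184518 = -0.079948
d₂ = d₁ − σ√T = -0.079948 − 0.184518 = -0.264466
e^{−rT} = e^{−0.0724·0.1665} = 0.988018
N(−d₁) = 0.531861,  N(−d₂) = 0.604289
Put price V = K·e^{−rT}·N(−d₂) − S·N(−d₁) = 114.722915 − 97.814515 = 16.908400
φ(d₁) = (1/√(2π))·e^{−d₁²/2} = 0.397669
Θ = −S·φ(d₁)·σ/(2√T) + r·K·e^{−rT}·N(−d₂) = −40.524803 + 8.305939 = -32.218864

price = 16.908400
Θ = -32.218864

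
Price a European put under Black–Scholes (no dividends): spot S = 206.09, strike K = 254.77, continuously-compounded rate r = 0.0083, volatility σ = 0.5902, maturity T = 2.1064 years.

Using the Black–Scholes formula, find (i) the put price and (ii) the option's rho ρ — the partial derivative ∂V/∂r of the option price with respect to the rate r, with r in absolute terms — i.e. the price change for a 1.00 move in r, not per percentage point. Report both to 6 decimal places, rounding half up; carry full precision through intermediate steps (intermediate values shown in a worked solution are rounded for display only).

σ√T = 0.5902·√2.1064 = 0.856583
d₁ = (ln(S/K) + (r+σ²/2)T) / (σ√T) = (ln(206.09/254.77) + (0.0083+0.5902²/2)·2.1064) / 0.856583 = (-0.212048 + 0.384351) / 0.856583 = 0.201151
d₂ = d₁ − σ√T = 0.201151 − 0.856583 = -0.655433
e^{−rT} = e^{−0.0083·2.1064} = 0.982669
N(−d₁) = 0.420290,  N(−d₂) = 0.743905
Put price V = K·e^{−rT}·N(−d₂) − S·N(−d₁) = 186.240079 − 86.617634 = 99.622444
ρ = −K·T·e^{−rT}·N(−d₂) = -392.296102

price = 99.622444
ρ = -392.296102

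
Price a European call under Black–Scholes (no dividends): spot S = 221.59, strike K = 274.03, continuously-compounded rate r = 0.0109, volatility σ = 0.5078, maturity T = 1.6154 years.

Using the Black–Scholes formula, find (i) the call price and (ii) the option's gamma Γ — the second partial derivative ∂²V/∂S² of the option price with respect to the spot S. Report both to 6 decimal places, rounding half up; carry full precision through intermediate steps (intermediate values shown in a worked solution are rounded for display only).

σ√T = 0.5078·√1.6154 = 0.645406
d₁ = (ln(S/K) + (r+σ²/2)T) / (σ√T) = (ln(221.59/274.03) + (0.0109+0.5078²/2)·1.6154) / 0.645406 = (-0.212409 + 0.225882) / 0.645406 = 0.020876
d₂ = d₁ − σ√T = 0.020876 − 0.645406 = -0.624530
e^{−rT} = e^{−0.0109·1.6154} = 0.982546
N(d₁) = 0.508328,  N(d₂) = 0.266140
Call price V = S·N(d₁) − K·e^{−rT}·N(d₂) = 112.640312 − 71.657388 = 40.982925
φ(d₁) = (1/√(2π))·e^{−d₁²/2} = 0.398855
Γ = φ(d₁) / (S·σ·√T) = 0.002789

price = 40.982925
Γ = 0.002789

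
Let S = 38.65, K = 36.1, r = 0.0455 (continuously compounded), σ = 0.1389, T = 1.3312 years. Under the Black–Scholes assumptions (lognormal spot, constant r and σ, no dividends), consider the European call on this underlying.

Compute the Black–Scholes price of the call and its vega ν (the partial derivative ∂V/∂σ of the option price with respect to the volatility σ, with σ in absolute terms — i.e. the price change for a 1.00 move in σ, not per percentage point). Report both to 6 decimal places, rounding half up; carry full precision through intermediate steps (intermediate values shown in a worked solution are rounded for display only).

price = 5.363750
ν = 12.036512

σ√T = 0.1389·√1.3312 = 0.160260
d₁ = (ln(S/K) + (r+σ²/2)T) / (σ√T) = (ln(38.65/36.1) + (0.0455+0.1389²/2)·1.3312) / 0.160260 = (0.068254 + 0.073411) / 0.160260 = 0.883973
d₂ = d₁ − σ√T = 0.883973 − 0.160260 = 0.723713
e^{−rT} = e^{−0.0455·1.3312} = 0.941228
N(d₁) = 0.811645,  N(d₂) = 0.765379
Call price V = S·N(d₁) − K·e^{−rT}·N(d₂) = 31.370061 − 26.006311 = 5.363750
φ(d₁) = (1/√(2π))·e^{−d₁²/2} = 0.269917
ν = S·φ(d₁)·√T = 12.036512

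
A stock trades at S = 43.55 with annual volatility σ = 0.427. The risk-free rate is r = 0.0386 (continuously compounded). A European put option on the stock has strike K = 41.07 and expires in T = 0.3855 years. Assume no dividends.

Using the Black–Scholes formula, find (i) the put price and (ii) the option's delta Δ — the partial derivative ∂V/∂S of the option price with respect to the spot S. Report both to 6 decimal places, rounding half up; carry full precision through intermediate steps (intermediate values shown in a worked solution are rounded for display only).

σ√T = 0.427·√0.3855 = 0.265119
d₁ = (ln(S/K) + (r+σ²/2)T) / (σ√T) = (ln(43.55/41.07) + (0.0386+0.427²/2)·0.3855) / 0.265119 = (0.058632 + 0.050024) / 0.265119 = 0.409839
d₂ = d₁ − σ√T = 0.409839 − 0.265119 = 0.144721
e^{−rT} = e^{−0.0386·0.3855} = 0.985230
N(−d₁) = 0.340962,  N(−d₂) = 0.442466
Put price V = K·e^{−rT}·N(−d₂) − S·N(−d₁) = 17.903661 − 14.848891 = 3.054770
Δ = −N(−d₁) = -0.340962

price = 3.054770
Δ = -0.340962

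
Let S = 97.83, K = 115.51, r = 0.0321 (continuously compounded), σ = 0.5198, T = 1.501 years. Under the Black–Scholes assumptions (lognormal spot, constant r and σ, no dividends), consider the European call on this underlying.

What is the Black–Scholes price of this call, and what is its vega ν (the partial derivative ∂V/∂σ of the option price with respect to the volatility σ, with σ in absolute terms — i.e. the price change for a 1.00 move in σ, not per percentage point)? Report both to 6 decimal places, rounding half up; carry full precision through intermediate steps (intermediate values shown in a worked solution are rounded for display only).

σ√T = 0.5198·√1.501 = 0.636835
d₁ = (ln(S/K) + (r+σ²/2)T) / (σ√T) = (ln(97.83/115.51) + (0.0321+0.5198²/2)·1.501) / 0.636835 = (-0.166126 + 0.250961) / 0.636835 = 0.133214
d₂ = d₁ − σ√T = 0.133214 − 0.636835 = -0.503620
e^{−rT} = e^{−0.0321·1.501} = 0.952960
N(d₁) = 0.552988,  N(d₂) = 0.307264
Call price V = S·N(d₁) − K·e^{−rT}·N(d₂) = 54.098817 − 33.822536 = 20.276280
φ(d₁) = (1/√(2π))·e^{−d₁²/2} = 0.395418
ν = S·φ(d₁)·√T = 47.393520

price = 20.276280
ν = 47.393520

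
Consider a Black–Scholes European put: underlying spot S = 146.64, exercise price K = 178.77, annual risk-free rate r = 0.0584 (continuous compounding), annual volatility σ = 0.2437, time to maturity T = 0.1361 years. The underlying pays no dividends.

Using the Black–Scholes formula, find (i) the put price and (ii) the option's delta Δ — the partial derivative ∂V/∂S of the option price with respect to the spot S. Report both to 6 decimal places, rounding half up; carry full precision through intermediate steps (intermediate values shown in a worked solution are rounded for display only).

σ√T = 0.2437·√0.1361 = 0.089905
d₁ = (ln(S/K) + (r+σ²/2)T) / (σ√T) = (ln(146.64/178.77) + (0.0584+0.2437²/2)·0.1361) / 0.089905 = (-0.198119 + 0.011990) / 0.089905 = -2.070290
d₂ = d₁ − σ√T = -2.070290 − 0.089905 = -2.160195
e^{−rT} = e^{−0.0584·0.1361} = 0.992083
N(−d₁) = 0.980787,  N(−d₂) = 0.984621
Put price V = K·e^{−rT}·N(−d₂) − S·N(−d₁) = 174.627226 − 143.822665 = 30.804561
Δ = −N(−d₁) = -0.980787

price = 30.804561
Δ = -0.980787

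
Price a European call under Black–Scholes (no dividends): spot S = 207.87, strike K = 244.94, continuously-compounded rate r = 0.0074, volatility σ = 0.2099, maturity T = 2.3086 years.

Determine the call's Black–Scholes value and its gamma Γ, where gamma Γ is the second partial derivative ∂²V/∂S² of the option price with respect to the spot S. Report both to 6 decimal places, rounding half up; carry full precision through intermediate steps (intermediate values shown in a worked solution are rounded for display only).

σ√T = 0.2099·√2.3086 = 0.318924
d₁ = (ln(S/K) + (r+σ²/2)T) / (σ√T) = (ln(207.87/244.94) + (0.0074+0.2099²/2)·2.3086) / 0.318924 = (-0.164100 + 0.067940) / 0.318924 = -0.301516
d₂ = d₁ − σ√T = -0.301516 − 0.318924 = -0.620440
e^{−rT} = e^{−0.0074·2.3086} = 0.983061
N(d₁) = 0.381511,  N(d₂) = 0.267484
Call price V = S·N(d₁) − K·e^{−rT}·N(d₂) = 79.304593 − 64.407801 = 14.896792
φ(d₁) = (1/√(2π))·e^{−d₁²/2} = 0.381214
Γ = φ(d₁) / (S·σ·√T) = 0.005750

price = 14.896792
Γ = 0.005750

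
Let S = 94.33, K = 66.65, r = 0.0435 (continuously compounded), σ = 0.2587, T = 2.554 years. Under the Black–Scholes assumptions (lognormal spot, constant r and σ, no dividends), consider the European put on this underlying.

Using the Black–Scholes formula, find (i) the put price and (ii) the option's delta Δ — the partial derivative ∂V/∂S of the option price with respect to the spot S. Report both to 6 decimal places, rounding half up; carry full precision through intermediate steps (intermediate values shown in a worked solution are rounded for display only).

σ√T = 0.2587·√2.554 = 0.413435
d₁ = (ln(S/K) + (r+σ²/2)T) / (σ√T) = (ln(94.33/66.65) + (0.0435+0.2587²/2)·2.554) / 0.413435 = (0.347344 + 0.196563) / 0.413435 = 1.315582
d₂ = d₁ − σ√T = 1.315582 − 0.413435 = 0.902148
e^{−rT} = e^{−0.0435·2.554} = 0.894850
N(−d₁) = 0.094157,  N(−d₂) = 0.183489
Put price V = K·e^{−rT}·N(−d₂) − S·N(−d₁) = 10.943620 − 8.881842 = 2.061778
Δ = −N(−d₁) = -0.094157

price = 2.061778
Δ = -0.094157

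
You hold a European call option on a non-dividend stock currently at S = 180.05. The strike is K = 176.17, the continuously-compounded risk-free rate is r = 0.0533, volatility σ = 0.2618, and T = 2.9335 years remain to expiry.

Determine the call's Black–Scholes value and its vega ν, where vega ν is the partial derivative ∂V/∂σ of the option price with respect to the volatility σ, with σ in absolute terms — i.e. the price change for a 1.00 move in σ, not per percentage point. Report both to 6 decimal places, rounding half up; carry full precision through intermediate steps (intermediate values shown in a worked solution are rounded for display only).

price = 46.263866
ν = 101.420402

σ√T = 0.2618·√2.9335 = 0.448397
d₁ = (ln(S/K) + (r+σ²/2)T) / (σ√T) = (ln(180.05/176.17) + (0.0533+0.2618²/2)·2.9335) / 0.448397 = (0.021785 + 0.256885) / 0.448397 = 0.621482
d₂ = d₁ − σ√T = 0.621482 − 0.448397 = 0.173085
e^{−rT} = e^{−0.0533·2.9335} = 0.855255
N(d₁) = 0.732859,  N(d₂) = 0.568708
Call price V = S·N(d₁) − K·e^{−rT}·N(d₂) = 131.951211 − 85.687346 = 46.263866
φ(d₁) = (1/√(2π))·e^{−d₁²/2} = 0.328881
ν = S·φ(d₁)·√T = 101.420402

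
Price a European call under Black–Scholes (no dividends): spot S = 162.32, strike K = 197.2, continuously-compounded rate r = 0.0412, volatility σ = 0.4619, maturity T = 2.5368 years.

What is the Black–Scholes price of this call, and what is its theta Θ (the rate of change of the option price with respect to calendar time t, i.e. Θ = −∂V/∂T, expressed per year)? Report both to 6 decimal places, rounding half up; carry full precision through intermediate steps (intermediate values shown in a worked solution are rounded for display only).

σ√T = 0.4619·√2.5368 = 0.735684
d₁ = (ln(S/K) + (r+σ²/2)T) / (σ√T) = (ln(162.32/197.2) + (0.0412+0.4619²/2)·2.5368) / 0.735684 = (-0.194649 + 0.375131) / 0.735684 = 0.245326
d₂ = d₁ − σ√T = 0.245326 − 0.735684 = -0.490357
e^{−rT} = e^{−0.0412·2.5368} = 0.900760
N(d₁) = 0.596898,  N(d₂) = 0.311941
Call price V = S·N(d₁) − K·e^{−rT}·N(d₂) = 96.888506 − 55.409978 = 41.478527
φ(d₁) = (1/√(2π))·e^{−d₁²/2} = 0.387116
Θ = −S·φ(d₁)·σ/(2√T) − r·K·e^{−rT}·N(d₂) = −9.111459 − 2.282891 = -11.394350

price = 41.478527
Θ = -11.394350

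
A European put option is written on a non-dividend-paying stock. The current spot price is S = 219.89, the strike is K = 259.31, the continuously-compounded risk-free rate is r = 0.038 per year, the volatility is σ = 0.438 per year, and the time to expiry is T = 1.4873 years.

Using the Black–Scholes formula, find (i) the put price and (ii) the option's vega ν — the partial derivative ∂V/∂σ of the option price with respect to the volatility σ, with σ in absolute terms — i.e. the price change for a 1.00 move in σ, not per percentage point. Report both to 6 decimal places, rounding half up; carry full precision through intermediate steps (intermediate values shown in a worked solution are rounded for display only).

σ√T = 0.438·√1.4873 = 0.534163
d₁ = (ln(S/K) + (r+σ²/2)T) / (σ√T) = (ln(219.89/259.31) + (0.038+0.438²/2)·1.4873) / 0.534163 = (-0.164897 + 0.199182) / 0.534163 = 0.064185
d₂ = d₁ − σ√T = 0.064185 − 0.534163 = -0.469977
e^{−rT} = e^{−0.038·1.4873} = 0.945050
N(−d₁) = 0.474411,  N(−d₂) = 0.680814
Put price V = K·e^{−rT}·N(−d₂) − S·N(−d₁) = 166.840999 − 104.318314 = 62.522685
φ(d₁) = (1/√(2π))·e^{−d₁²/2} = 0.398121
ν = S·φ(d₁)·√T = 106.762871

price = 62.522685
ν = 106.762871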